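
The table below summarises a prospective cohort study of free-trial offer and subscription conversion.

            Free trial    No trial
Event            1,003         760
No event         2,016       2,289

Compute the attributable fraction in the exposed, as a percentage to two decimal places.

24.97

Reading the table with exposure as columns: a = 1003 (Free trial, case), b = 2016 (Free trial, non-case), c = 760 (No trial, case), d = 2289.
Risk in exposed = 1003/3019 = 0.33223; risk in unexposed = 760/3049 = 0.24926.
RR = 0.33223/0.24926 = 1.33285
AR% = (RR − 1)/RR × 100 = (1.33285 − 1)/1.33285 × 100 = 24.9729%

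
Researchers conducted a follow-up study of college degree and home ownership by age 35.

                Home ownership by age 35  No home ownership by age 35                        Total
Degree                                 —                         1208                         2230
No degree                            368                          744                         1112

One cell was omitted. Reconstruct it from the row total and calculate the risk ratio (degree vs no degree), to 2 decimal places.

The missing cell is in the exposed row: 2230 − 1208 = 1022.
So a = 1022, b = 1208, c = 368, d = 744.
RR = [a/(a+b)] / [c/(c+d)] = (1022/2230) / (368/1112) = 0.45830/0.33094 = 1.38485

1.38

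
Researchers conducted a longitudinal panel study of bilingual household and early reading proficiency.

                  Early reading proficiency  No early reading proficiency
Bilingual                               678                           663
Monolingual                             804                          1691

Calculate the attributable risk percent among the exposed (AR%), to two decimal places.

Cells: a = 678, b = 663, c = 804, d = 1691.
Risk in exposed = 678/1341 = 0.50559; risk in unexposed = 804/2495 = 0.32224.
RR = 0.50559/0.32224 = 1.56897
AR% = (RR − 1)/RR × 100 = (1.56897 − 1)/1.56897 × 100 = 36.2640%

36.26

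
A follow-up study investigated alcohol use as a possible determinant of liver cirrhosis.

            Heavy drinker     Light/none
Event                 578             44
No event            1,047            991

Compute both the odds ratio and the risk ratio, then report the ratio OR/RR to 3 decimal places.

Reading the table with exposure as columns: a = 578 (Heavy drinker, case), b = 1047 (Heavy drinker, non-case), c = 44 (Light/none, case), d = 991.
OR = (578·991)/(1047·44) = 572798/46068 = 12.43375
Risk in exposed = 578/1625 = 0.35569; risk in unexposed = 44/1035 = 0.04251; RR = 8.36685
OR/RR = 12.43375 / 8.36685 = 1.48607
The outcome is not rare, so the OR lies further from 1 than the RR.

1.486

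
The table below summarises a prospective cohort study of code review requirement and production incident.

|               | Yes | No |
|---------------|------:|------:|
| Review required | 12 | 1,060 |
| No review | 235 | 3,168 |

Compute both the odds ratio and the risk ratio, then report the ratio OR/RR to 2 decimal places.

Cells: a = 12, b = 1060, c = 235, d = 3168.
OR = (12·3168)/(1060·235) = 38016/249100 = 0.15261
Risk in exposed = 12/1072 = 0.01119; risk in unexposed = 235/3403 = 0.06906; RR = 0.16210
OR/RR = 0.15261 / 0.16210 = 0.94148
The outcome is rare in both groups, so OR ≈ RR (ratio near 1).

0.94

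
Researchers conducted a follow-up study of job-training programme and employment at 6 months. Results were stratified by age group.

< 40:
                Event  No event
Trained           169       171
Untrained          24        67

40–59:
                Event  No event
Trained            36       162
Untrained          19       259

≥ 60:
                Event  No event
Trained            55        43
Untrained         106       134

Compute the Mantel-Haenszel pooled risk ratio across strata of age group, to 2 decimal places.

RR_MH = Σ(aᵢ·n₀ᵢ/nᵢ) / Σ(cᵢ·n₁ᵢ/nᵢ), with n₁ᵢ = aᵢ+bᵢ (exposed), n₀ᵢ = cᵢ+dᵢ (unexposed), nᵢ = n₁ᵢ+n₀ᵢ.
Stratum 1 (< 40): n₁ = 340, n₀ = 91, n = 431; a·n₀/n = 169·91/431 = 35.6821; c·n₁/n = 24·340/431 = 18.9327
Stratum 2 (40–59): n₁ = 198, n₀ = 278, n = 476; a·n₀/n = 36·278/476 = 21.0252; c·n₁/n = 19·198/476 = 7.9034
Stratum 3 (≥ 60): n₁ = 98, n₀ = 240, n = 338; a·n₀/n = 55·240/338 = 39.0533; c·n₁/n = 106·98/338 = 30.7337
RR_MH = (35.6821 + 21.0252 + 39.0533) / (18.9327 + 7.9034 + 30.7337) = 95.7606 / 57.5698 = 1.66338

1.66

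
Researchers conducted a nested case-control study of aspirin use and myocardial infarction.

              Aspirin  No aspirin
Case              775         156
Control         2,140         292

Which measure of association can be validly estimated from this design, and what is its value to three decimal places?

0.678

Reading the table with exposure as columns: a = 775 (Aspirin, case), b = 2140 (Aspirin, non-case), c = 156 (No aspirin, case), d = 292.
This is a nested case-control study: participants were sampled on outcome status, so risks in the source population cannot be estimated directly — relative risk is not valid here. The odds ratio is the appropriate measure.
OR = (a·d)/(b·c) = (775 × 292) / (2140 × 156) = 226300 / 333840 = 0.67787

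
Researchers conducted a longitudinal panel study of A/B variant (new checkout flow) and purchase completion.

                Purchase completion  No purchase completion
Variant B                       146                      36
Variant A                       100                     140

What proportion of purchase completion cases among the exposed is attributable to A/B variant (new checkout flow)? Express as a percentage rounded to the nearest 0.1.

Cells: a = 146, b = 36, c = 100, d = 140.
Risk in exposed = 146/182 = 0.80220; risk in unexposed = 100/240 = 0.41667.
RR = 0.80220/0.41667 = 1.92527
AR% = (RR − 1)/RR × 100 = (1.92527 − 1)/1.92527 × 100 = 48.0594%

48.1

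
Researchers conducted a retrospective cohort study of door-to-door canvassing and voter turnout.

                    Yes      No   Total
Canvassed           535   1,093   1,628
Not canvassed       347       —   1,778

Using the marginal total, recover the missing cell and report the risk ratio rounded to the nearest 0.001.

1.684

The missing cell is in the unexposed row: 1778 − 347 = 1431.
So a = 535, b = 1093, c = 347, d = 1431.
RR = [a/(a+b)] / [c/(c+d)] = (535/1628) / (347/1778) = 0.32862/0.19516 = 1.68384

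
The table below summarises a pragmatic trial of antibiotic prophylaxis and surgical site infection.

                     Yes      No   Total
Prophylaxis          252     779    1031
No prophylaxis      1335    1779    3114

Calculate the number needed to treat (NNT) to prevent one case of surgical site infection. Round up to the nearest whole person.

6

Risk in treated group = 252/1031 = 0.24442; risk in control = 1335/3114 = 0.42871.
Absolute risk reduction = 0.42871 − 0.24442 = 0.18429
NNT = 1 / ARR = 1 / 0.18429 = 5.426 → round up → 6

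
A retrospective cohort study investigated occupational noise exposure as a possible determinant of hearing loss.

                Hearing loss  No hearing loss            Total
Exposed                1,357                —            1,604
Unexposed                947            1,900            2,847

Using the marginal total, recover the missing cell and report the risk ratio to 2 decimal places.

The missing cell is in the exposed row: 1604 − 1357 = 247.
So a = 1357, b = 247, c = 947, d = 1900.
RR = [a/(a+b)] / [c/(c+d)] = (1357/1604) / (947/2847) = 0.84601/0.33263 = 2.54339

2.54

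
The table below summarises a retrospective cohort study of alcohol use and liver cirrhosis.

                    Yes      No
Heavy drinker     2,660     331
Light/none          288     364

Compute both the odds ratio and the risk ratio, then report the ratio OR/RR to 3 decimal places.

Cells: a = 2660, b = 331, c = 288, d = 364.
OR = (2660·364)/(331·288) = 968240/95328 = 10.15693
Risk in exposed = 2660/2991 = 0.88933; risk in unexposed = 288/652 = 0.44172; RR = 2.01335
OR/RR = 10.15693 / 2.01335 = 5.04478
The outcome is not rare, so the OR lies further from 1 than the RR.

5.045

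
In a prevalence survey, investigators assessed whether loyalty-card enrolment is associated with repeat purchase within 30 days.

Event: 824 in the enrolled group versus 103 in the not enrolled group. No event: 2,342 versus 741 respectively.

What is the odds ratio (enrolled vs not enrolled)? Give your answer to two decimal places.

From the description: a = 824, b = 2342, c = 103, d = 741.
OR = (a·d)/(b·c) = (824 × 741) / (2342 × 103) = 610584 / 241226 = 2.53117
The odds of repeat purchase within 30 days are about 2.53 times as high in the enrolled group.

2.53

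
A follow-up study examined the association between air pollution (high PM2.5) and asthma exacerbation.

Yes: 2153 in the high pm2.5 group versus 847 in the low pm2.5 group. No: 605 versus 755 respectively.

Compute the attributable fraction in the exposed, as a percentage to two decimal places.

From the description: a = 2153, b = 605, c = 847, d = 755.
Risk in exposed = 2153/2758 = 0.78064; risk in unexposed = 847/1602 = 0.52871.
RR = 0.78064/0.52871 = 1.47648
AR% = (RR − 1)/RR × 100 = (1.47648 − 1)/1.47648 × 100 = 32.2716%

32.27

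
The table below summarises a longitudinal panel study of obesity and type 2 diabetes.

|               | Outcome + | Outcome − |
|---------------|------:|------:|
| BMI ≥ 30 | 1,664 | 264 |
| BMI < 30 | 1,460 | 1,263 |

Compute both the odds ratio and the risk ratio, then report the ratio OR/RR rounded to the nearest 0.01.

3.39

Cells: a = 1664, b = 264, c = 1460, d = 1263.
OR = (1664·1263)/(264·1460) = 2101632/385440 = 5.45255
Risk in exposed = 1664/1928 = 0.86307; risk in unexposed = 1460/2723 = 0.53617; RR = 1.60969
OR/RR = 5.45255 / 1.60969 = 3.38734
The outcome is not rare, so the OR lies further from 1 than the RR.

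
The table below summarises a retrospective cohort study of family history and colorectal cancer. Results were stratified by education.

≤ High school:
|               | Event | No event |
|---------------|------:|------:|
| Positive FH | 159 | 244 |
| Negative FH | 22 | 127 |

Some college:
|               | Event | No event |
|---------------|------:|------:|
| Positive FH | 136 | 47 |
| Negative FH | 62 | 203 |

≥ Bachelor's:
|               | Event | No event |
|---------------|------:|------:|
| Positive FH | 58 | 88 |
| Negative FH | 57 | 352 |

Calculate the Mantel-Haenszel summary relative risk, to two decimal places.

2.95

RR_MH = Σ(aᵢ·n₀ᵢ/nᵢ) / Σ(cᵢ·n₁ᵢ/nᵢ), with n₁ᵢ = aᵢ+bᵢ (exposed), n₀ᵢ = cᵢ+dᵢ (unexposed), nᵢ = n₁ᵢ+n₀ᵢ.
Stratum 1 (≤ High school): n₁ = 403, n₀ = 149, n = 552; a·n₀/n = 159·149/552 = 42.9185; c·n₁/n = 22·403/552 = 16.0616
Stratum 2 (Some college): n₁ = 183, n₀ = 265, n = 448; a·n₀/n = 136·265/448 = 80.4464; c·n₁/n = 62·183/448 = 25.3259
Stratum 3 (≥ Bachelor's): n₁ = 146, n₀ = 409, n = 555; a·n₀/n = 58·409/555 = 42.7423; c·n₁/n = 57·146/555 = 14.9946
RR_MH = (42.9185 + 80.4464 + 42.7423) / (16.0616 + 25.3259 + 14.9946) = 166.1072 / 56.3821 = 2.94610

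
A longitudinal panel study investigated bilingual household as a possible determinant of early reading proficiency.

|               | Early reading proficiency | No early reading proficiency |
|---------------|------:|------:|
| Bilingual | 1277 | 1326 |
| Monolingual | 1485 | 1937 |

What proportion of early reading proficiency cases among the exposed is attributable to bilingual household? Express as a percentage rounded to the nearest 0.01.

Cells: a = 1277, b = 1326, c = 1485, d = 1937.
Risk in exposed = 1277/2603 = 0.49059; risk in unexposed = 1485/3422 = 0.43396.
RR = 0.49059/0.43396 = 1.13050
AR% = (RR − 1)/RR × 100 = (1.13050 − 1)/1.13050 × 100 = 11.5435%

11.54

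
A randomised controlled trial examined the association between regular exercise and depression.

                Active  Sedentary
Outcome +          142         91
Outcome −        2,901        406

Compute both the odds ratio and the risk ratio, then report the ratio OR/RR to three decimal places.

Reading the table with exposure as columns: a = 142 (Active, case), b = 2901 (Active, non-case), c = 91 (Sedentary, case), d = 406.
OR = (142·406)/(2901·91) = 57652/263991 = 0.21839
Risk in exposed = 142/3043 = 0.04666; risk in unexposed = 91/497 = 0.18310; RR = 0.25486
OR/RR = 0.21839 / 0.25486 = 0.85689
The outcome is not rare, so the OR lies further from 1 than the RR.

0.857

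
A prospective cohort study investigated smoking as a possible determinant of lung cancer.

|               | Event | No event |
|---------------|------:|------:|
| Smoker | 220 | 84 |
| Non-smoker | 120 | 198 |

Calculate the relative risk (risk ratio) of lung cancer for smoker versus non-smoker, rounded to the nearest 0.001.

1.918

Cells: a = 220, b = 84, c = 120, d = 198.
Risk in exposed = 220/304 = 0.72368; risk in unexposed = 120/318 = 0.37736.
RR = 0.72368 / 0.37736 = 1.91776
The risk among the exposed is 1.92 times that among the unexposed.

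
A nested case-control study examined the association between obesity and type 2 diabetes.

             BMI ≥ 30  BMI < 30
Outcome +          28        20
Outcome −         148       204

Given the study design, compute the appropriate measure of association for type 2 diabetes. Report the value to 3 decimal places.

Reading the table with exposure as columns: a = 28 (BMI ≥ 30, case), b = 148 (BMI ≥ 30, non-case), c = 20 (BMI < 30, case), d = 204.
This is a nested case-control study: participants were sampled on outcome status, so risks in the source population cannot be estimated directly — relative risk is not valid here. The odds ratio is the appropriate measure.
OR = (a·d)/(b·c) = (28 × 204) / (148 × 20) = 5712 / 2960 = 1.92973

1.930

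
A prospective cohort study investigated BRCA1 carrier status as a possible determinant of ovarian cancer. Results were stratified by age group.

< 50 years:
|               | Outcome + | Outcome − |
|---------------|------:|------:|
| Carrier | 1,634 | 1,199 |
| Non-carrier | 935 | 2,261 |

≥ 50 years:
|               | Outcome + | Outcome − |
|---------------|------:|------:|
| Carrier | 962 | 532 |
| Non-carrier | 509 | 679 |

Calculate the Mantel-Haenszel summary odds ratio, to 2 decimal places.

2.98

OR_MH = Σ(aᵢdᵢ/nᵢ) / Σ(bᵢcᵢ/nᵢ), where nᵢ is the stratum total.
Stratum 1 (< 50 years): n = 6029; a·d/n = 1634·2261/6029 = 612.7839; b·c/n = 1199·935/6029 = 185.9454
Stratum 2 (≥ 50 years): n = 2682; a·d/n = 962·679/2682 = 243.5488; b·c/n = 532·509/2682 = 100.9650
OR_MH = (612.7839 + 243.5488) / (185.9454 + 100.9650) = 856.3327 / 286.9104 = 2.98467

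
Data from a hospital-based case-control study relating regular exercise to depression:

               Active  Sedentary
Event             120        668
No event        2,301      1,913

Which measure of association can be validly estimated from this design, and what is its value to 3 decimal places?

Reading the table with exposure as columns: a = 120 (Active, case), b = 2301 (Active, non-case), c = 668 (Sedentary, case), d = 1913.
This is a hospital-based case-control study: participants were sampled on outcome status, so risks in the source population cannot be estimated directly — relative risk is not valid here. The odds ratio is the appropriate measure.
OR = (a·d)/(b·c) = (120 × 1913) / (2301 × 668) = 229560 / 1537068 = 0.14935

0.149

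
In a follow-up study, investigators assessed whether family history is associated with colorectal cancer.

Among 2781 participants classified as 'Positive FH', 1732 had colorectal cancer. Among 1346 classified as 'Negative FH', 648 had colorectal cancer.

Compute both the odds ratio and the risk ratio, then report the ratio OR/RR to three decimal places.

From the description: a = 1732, b = 1049, c = 648, d = 698.
OR = (1732·698)/(1049·648) = 1208936/679752 = 1.77850
Risk in exposed = 1732/2781 = 0.62280; risk in unexposed = 648/1346 = 0.48143; RR = 1.29365
OR/RR = 1.77850 / 1.29365 = 1.37479
The outcome is not rare, so the OR lies further from 1 than the RR.

1.375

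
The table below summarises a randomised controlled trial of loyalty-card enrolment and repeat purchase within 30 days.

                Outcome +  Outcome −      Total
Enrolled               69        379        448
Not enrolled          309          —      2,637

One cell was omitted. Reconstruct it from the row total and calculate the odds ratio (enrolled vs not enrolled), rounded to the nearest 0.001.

1.372

The missing cell is in the unexposed row: 2637 − 309 = 2328.
So a = 69, b = 379, c = 309, d = 2328.
OR = (a·d)/(b·c) = (69 × 2328) / (379 × 309) = 160632 / 117111 = 1.37162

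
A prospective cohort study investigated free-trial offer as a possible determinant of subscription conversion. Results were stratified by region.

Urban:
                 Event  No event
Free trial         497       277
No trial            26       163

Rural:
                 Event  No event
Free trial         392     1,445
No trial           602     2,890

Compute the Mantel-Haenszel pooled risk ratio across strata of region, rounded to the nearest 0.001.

RR_MH = Σ(aᵢ·n₀ᵢ/nᵢ) / Σ(cᵢ·n₁ᵢ/nᵢ), with n₁ᵢ = aᵢ+bᵢ (exposed), n₀ᵢ = cᵢ+dᵢ (unexposed), nᵢ = n₁ᵢ+n₀ᵢ.
Stratum 1 (Urban): n₁ = 774, n₀ = 189, n = 963; a·n₀/n = 497·189/963 = 97.5421; c·n₁/n = 26·774/963 = 20.8972
Stratum 2 (Rural): n₁ = 1837, n₀ = 3492, n = 5329; a·n₀/n = 392·3492/5329 = 256.8707; c·n₁/n = 602·1837/5329 = 207.5200
RR_MH = (97.5421 + 256.8707) / (20.8972 + 207.5200) = 354.4128 / 228.4172 = 1.55160

1.552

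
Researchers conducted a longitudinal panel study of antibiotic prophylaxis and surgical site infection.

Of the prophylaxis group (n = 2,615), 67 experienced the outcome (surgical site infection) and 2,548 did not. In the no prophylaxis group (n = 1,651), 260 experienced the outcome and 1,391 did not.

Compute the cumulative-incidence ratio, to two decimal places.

From the description: a = 67, b = 2548, c = 260, d = 1391.
Risk in exposed = 67/2615 = 0.02562; risk in unexposed = 260/1651 = 0.15748.
RR = 0.02562 / 0.15748 = 0.16270
The risk is 84% lower among the exposed than among the unexposed.

0.16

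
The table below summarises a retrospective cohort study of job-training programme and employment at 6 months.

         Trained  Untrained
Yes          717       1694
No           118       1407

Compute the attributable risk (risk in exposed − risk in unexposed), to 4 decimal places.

Reading the table with exposure as columns: a = 717 (Trained, case), b = 118 (Trained, non-case), c = 1694 (Untrained, case), d = 1407.
Risk in exposed = 717/835 = 0.858683; risk in unexposed = 1694/3101 = 0.546275.
Risk difference = 0.858683 − 0.546275 = 0.312407

0.3124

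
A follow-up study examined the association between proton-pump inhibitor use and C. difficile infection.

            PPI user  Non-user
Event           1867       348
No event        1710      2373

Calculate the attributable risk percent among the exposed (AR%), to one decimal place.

75.5

Reading the table with exposure as columns: a = 1867 (PPI user, case), b = 1710 (PPI user, non-case), c = 348 (Non-user, case), d = 2373.
Risk in exposed = 1867/3577 = 0.52195; risk in unexposed = 348/2721 = 0.12789.
RR = 0.52195/0.12789 = 4.08108
AR% = (RR − 1)/RR × 100 = (4.08108 − 1)/4.08108 × 100 = 75.4967%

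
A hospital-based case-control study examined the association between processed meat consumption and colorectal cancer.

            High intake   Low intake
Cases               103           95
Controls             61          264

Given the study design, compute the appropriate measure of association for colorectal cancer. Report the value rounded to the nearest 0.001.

Reading the table with exposure as columns: a = 103 (High intake, case), b = 61 (High intake, non-case), c = 95 (Low intake, case), d = 264.
This is a hospital-based case-control study: participants were sampled on outcome status, so risks in the source population cannot be estimated directly — relative risk is not valid here. The odds ratio is the appropriate measure.
OR = (a·d)/(b·c) = (103 × 264) / (61 × 95) = 27192 / 5795 = 4.69232

4.692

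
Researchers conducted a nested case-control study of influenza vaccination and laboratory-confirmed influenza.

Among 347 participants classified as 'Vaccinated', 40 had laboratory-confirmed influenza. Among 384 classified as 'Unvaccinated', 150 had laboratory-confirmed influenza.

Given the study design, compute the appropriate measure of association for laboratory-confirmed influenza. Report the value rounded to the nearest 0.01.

From the description: a = 40, b = 307, c = 150, d = 234.
This is a nested case-control study: participants were sampled on outcome status, so risks in the source population cannot be estimated directly — relative risk is not valid here. The odds ratio is the appropriate measure.
OR = (a·d)/(b·c) = (40 × 234) / (307 × 150) = 9360 / 46050 = 0.20326

0.20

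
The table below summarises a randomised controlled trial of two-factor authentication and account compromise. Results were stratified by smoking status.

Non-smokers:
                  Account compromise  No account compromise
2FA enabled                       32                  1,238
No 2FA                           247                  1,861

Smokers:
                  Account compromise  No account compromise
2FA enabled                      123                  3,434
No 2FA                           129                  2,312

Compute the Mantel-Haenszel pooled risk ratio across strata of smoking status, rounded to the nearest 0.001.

RR_MH = Σ(aᵢ·n₀ᵢ/nᵢ) / Σ(cᵢ·n₁ᵢ/nᵢ), with n₁ᵢ = aᵢ+bᵢ (exposed), n₀ᵢ = cᵢ+dᵢ (unexposed), nᵢ = n₁ᵢ+n₀ᵢ.
Stratum 1 (Non-smokers): n₁ = 1270, n₀ = 2108, n = 3378; a·n₀/n = 32·2108/3378 = 19.9692; c·n₁/n = 247·1270/3378 = 92.8626
Stratum 2 (Smokers): n₁ = 3557, n₀ = 2441, n = 5998; a·n₀/n = 123·2441/5998 = 50.0572; c·n₁/n = 129·3557/5998 = 76.5010
RR_MH = (19.9692 + 50.0572) / (92.8626 + 76.5010) = 70.0264 / 169.3636 = 0.41347

0.413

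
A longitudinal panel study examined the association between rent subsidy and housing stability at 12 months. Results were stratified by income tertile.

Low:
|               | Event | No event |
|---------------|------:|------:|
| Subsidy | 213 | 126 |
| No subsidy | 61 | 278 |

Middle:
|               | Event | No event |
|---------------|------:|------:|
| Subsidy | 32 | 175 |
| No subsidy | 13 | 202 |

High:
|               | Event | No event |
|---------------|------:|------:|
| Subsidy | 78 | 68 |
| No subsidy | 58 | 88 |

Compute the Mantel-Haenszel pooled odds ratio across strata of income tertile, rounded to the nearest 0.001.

4.173

OR_MH = Σ(aᵢdᵢ/nᵢ) / Σ(bᵢcᵢ/nᵢ), where nᵢ is the stratum total.
Stratum 1 (Low): n = 678; a·d/n = 213·278/678 = 87.3363; b·c/n = 126·61/678 = 11.3363
Stratum 2 (Middle): n = 422; a·d/n = 32·202/422 = 15.3175; b·c/n = 175·13/422 = 5.3910
Stratum 3 (High): n = 292; a·d/n = 78·88/292 = 23.5068; b·c/n = 68·58/292 = 13.5068
OR_MH = (87.3363 + 15.3175 + 23.5068) / (11.3363 + 5.3910 + 13.5068) = 126.1607 / 30.2341 = 4.17279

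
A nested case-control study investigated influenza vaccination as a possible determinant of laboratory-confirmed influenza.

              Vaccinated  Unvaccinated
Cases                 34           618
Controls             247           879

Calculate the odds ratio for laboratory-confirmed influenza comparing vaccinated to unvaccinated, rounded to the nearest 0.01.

0.20

Reading the table with exposure as columns: a = 34 (Vaccinated, case), b = 247 (Vaccinated, non-case), c = 618 (Unvaccinated, case), d = 879.
OR = (a·d)/(b·c) = (34 × 879) / (247 × 618) = 29886 / 152646 = 0.19579
Exposure is associated with lower odds of laboratory-confirmed influenza (OR = 0.20 < 1).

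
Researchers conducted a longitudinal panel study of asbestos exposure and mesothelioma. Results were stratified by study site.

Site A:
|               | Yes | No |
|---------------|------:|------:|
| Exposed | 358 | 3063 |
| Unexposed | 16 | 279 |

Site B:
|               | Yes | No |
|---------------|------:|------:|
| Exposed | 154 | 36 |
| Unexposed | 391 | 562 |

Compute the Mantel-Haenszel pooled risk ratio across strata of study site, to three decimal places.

RR_MH = Σ(aᵢ·n₀ᵢ/nᵢ) / Σ(cᵢ·n₁ᵢ/nᵢ), with n₁ᵢ = aᵢ+bᵢ (exposed), n₀ᵢ = cᵢ+dᵢ (unexposed), nᵢ = n₁ᵢ+n₀ᵢ.
Stratum 1 (Site A): n₁ = 3421, n₀ = 295, n = 3716; a·n₀/n = 358·295/3716 = 28.4203; c·n₁/n = 16·3421/3716 = 14.7298
Stratum 2 (Site B): n₁ = 190, n₀ = 953, n = 1143; a·n₀/n = 154·953/1143 = 128.4007; c·n₁/n = 391·190/1143 = 64.9956
RR_MH = (28.4203 + 128.4007) / (14.7298 + 64.9956) = 156.8210 / 79.7254 = 1.96701

1.967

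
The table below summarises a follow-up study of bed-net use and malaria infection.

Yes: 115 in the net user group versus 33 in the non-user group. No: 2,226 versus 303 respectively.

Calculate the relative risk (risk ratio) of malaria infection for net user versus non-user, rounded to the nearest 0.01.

0.50

From the description: a = 115, b = 2226, c = 33, d = 303.
Risk in exposed = 115/2341 = 0.04912; risk in unexposed = 33/336 = 0.09821.
RR = 0.04912 / 0.09821 = 0.50017
The risk is 50% lower among the exposed than among the unexposed.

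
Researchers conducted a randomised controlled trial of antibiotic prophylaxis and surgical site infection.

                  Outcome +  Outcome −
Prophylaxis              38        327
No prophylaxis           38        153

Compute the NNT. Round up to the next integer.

11

Risk in treated group = 38/365 = 0.10411; risk in control = 38/191 = 0.19895.
Absolute risk reduction = 0.19895 − 0.10411 = 0.09484
NNT = 1 / ARR = 1 / 0.09484 = 10.544 → round up → 11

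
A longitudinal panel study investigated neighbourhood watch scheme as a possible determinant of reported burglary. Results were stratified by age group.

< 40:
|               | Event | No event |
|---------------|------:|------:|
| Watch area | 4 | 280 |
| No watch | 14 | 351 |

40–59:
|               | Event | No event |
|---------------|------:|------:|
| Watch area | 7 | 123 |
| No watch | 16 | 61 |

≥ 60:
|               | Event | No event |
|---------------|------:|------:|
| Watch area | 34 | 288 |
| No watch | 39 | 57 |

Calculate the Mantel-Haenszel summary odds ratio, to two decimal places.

OR_MH = Σ(aᵢdᵢ/nᵢ) / Σ(bᵢcᵢ/nᵢ), where nᵢ is the stratum total.
Stratum 1 (< 40): n = 649; a·d/n = 4·351/649 = 2.1633; b·c/n = 280·14/649 = 6.0401
Stratum 2 (40–59): n = 207; a·d/n = 7·61/207 = 2.0628; b·c/n = 123·16/207 = 9.5072
Stratum 3 (≥ 60): n = 418; a·d/n = 34·57/418 = 4.6364; b·c/n = 288·39/418 = 26.8708
OR_MH = (2.1633 + 2.0628 + 4.6364) / (6.0401 + 9.5072 + 26.8708) = 8.8625 / 42.4181 = 0.20893

0.21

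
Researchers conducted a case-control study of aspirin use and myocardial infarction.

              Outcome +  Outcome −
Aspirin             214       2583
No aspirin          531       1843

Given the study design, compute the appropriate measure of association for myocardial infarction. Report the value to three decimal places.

Cells: a = 214, b = 2583, c = 531, d = 1843.
This is a case-control study: participants were sampled on outcome status, so risks in the source population cannot be estimated directly — relative risk is not valid here. The odds ratio is the appropriate measure.
OR = (a·d)/(b·c) = (214 × 1843) / (2583 × 531) = 394402 / 1371573 = 0.28755

0.288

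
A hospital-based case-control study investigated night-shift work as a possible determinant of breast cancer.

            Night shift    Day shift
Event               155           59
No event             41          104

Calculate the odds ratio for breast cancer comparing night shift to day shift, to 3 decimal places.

Reading the table with exposure as columns: a = 155 (Night shift, case), b = 41 (Night shift, non-case), c = 59 (Day shift, case), d = 104.
OR = (a·d)/(b·c) = (155 × 104) / (41 × 59) = 16120 / 2419 = 6.66391
The odds of breast cancer are about 6.66 times as high in the night shift group.

6.664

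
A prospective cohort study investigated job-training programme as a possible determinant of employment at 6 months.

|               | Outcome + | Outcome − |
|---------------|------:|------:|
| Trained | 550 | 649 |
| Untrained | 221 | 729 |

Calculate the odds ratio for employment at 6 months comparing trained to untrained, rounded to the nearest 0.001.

2.795

Cells: a = 550, b = 649, c = 221, d = 729.
OR = (a·d)/(b·c) = (550 × 729) / (649 × 221) = 400950 / 143429 = 2.79546
The odds of employment at 6 months are about 2.80 times as high in the trained group.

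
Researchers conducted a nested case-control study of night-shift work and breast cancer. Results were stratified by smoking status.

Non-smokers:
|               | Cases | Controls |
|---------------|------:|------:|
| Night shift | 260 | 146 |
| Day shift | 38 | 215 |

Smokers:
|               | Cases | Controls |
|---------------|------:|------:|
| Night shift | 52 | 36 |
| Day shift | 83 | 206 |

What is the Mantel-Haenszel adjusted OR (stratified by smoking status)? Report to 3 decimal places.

OR_MH = Σ(aᵢdᵢ/nᵢ) / Σ(bᵢcᵢ/nᵢ), where nᵢ is the stratum total.
Stratum 1 (Non-smokers): n = 659; a·d/n = 260·215/659 = 84.8255; b·c/n = 146·38/659 = 8.4188
Stratum 2 (Smokers): n = 377; a·d/n = 52·206/377 = 28.4138; b·c/n = 36·83/377 = 7.9257
OR_MH = (84.8255 + 28.4138) / (8.4188 + 7.9257) = 113.2393 / 16.3445 = 6.92826

6.928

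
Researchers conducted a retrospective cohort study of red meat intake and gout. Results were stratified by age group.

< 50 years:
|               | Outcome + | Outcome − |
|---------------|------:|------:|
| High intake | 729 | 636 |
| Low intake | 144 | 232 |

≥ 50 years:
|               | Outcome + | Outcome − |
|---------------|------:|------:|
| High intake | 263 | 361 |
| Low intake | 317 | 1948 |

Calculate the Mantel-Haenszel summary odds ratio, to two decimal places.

OR_MH = Σ(aᵢdᵢ/nᵢ) / Σ(bᵢcᵢ/nᵢ), where nᵢ is the stratum total.
Stratum 1 (< 50 years): n = 1741; a·d/n = 729·232/1741 = 97.1442; b·c/n = 636·144/1741 = 52.6043
Stratum 2 (≥ 50 years): n = 2889; a·d/n = 263·1948/2889 = 177.3361; b·c/n = 361·317/2889 = 39.6113
OR_MH = (97.1442 + 177.3361) / (52.6043 + 39.6113) = 274.4803 / 92.2155 = 2.97651

2.98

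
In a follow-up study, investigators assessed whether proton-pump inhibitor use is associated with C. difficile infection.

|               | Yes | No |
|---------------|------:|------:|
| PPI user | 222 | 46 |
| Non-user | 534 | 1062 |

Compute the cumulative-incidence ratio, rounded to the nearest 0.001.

Cells: a = 222, b = 46, c = 534, d = 1062.
Risk in exposed = 222/268 = 0.82836; risk in unexposed = 534/1596 = 0.33459.
RR = 0.82836 / 0.33459 = 2.47577
The risk among the exposed is 2.48 times that among the unexposed.

2.476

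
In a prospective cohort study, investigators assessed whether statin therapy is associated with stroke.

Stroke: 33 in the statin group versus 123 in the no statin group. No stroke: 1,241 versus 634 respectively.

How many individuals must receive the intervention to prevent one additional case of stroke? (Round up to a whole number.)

8

Risk in treated group = 33/1274 = 0.02590; risk in control = 123/757 = 0.16248.
Absolute risk reduction = 0.16248 − 0.02590 = 0.13658
NNT = 1 / ARR = 1 / 0.13658 = 7.322 → round up → 8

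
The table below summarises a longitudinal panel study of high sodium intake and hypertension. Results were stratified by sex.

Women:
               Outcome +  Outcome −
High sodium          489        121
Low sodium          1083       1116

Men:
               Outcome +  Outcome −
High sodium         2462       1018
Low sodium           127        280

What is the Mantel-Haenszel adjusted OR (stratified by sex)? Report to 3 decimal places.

4.650

OR_MH = Σ(aᵢdᵢ/nᵢ) / Σ(bᵢcᵢ/nᵢ), where nᵢ is the stratum total.
Stratum 1 (Women): n = 2809; a·d/n = 489·1116/2809 = 194.2770; b·c/n = 121·1083/2809 = 46.6511
Stratum 2 (Men): n = 3887; a·d/n = 2462·280/3887 = 177.3501; b·c/n = 1018·127/3887 = 33.2611
OR_MH = (194.2770 + 177.3501) / (46.6511 + 33.2611) = 371.6271 / 79.9122 = 4.65044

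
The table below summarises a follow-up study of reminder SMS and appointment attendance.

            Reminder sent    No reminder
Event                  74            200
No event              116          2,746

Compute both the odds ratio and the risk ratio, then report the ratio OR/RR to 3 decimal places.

1.527

Reading the table with exposure as columns: a = 74 (Reminder sent, case), b = 116 (Reminder sent, non-case), c = 200 (No reminder, case), d = 2746.
OR = (74·2746)/(116·200) = 203204/23200 = 8.75879
Risk in exposed = 74/190 = 0.38947; risk in unexposed = 200/2946 = 0.06789; RR = 5.73695
OR/RR = 8.75879 / 5.73695 = 1.52673
The outcome is not rare, so the OR lies further from 1 than the RR.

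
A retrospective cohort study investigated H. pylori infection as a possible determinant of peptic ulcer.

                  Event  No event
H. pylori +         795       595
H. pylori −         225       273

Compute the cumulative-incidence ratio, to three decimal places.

1.266

Cells: a = 795, b = 595, c = 225, d = 273.
Risk in exposed = 795/1390 = 0.57194; risk in unexposed = 225/498 = 0.45181.
RR = 0.57194 / 0.45181 = 1.26590
The risk among the exposed is 1.27 times that among the unexposed.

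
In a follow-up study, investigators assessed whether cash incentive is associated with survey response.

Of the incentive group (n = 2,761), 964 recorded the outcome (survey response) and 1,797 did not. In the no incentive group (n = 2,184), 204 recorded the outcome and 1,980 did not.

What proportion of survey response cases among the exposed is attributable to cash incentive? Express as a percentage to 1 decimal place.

From the description: a = 964, b = 1797, c = 204, d = 1980.
Risk in exposed = 964/2761 = 0.34915; risk in unexposed = 204/2184 = 0.09341.
RR = 0.34915/0.09341 = 3.73795
AR% = (RR − 1)/RR × 100 = (3.73795 − 1)/3.73795 × 100 = 73.2473%

73.2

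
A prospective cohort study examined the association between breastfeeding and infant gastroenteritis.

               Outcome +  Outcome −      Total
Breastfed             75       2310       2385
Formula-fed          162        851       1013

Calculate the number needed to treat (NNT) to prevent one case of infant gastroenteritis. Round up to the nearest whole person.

8

Risk in treated group = 75/2385 = 0.03145; risk in control = 162/1013 = 0.15992.
Absolute risk reduction = 0.15992 − 0.03145 = 0.12847
NNT = 1 / ARR = 1 / 0.12847 = 7.784 → round up → 8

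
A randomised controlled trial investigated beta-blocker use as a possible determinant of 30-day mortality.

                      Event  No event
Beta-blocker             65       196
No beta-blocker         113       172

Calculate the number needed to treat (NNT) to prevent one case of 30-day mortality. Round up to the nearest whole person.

7

Risk in treated group = 65/261 = 0.24904; risk in control = 113/285 = 0.39649.
Absolute risk reduction = 0.39649 − 0.24904 = 0.14745
NNT = 1 / ARR = 1 / 0.14745 = 6.782 → round up → 7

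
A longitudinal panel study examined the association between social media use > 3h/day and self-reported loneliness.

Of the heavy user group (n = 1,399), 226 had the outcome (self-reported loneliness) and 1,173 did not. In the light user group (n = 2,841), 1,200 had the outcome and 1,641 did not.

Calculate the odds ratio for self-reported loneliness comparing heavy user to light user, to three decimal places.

0.263

From the description: a = 226, b = 1173, c = 1200, d = 1641.
OR = (a·d)/(b·c) = (226 × 1641) / (1173 × 1200) = 370866 / 1407600 = 0.26347
Exposure is associated with lower odds of self-reported loneliness (OR = 0.26 < 1).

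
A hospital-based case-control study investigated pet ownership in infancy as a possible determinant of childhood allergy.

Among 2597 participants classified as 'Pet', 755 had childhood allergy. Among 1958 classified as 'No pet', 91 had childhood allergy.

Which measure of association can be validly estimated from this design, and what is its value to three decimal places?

8.409

From the description: a = 755, b = 1842, c = 91, d = 1867.
This is a hospital-based case-control study: participants were sampled on outcome status, so risks in the source population cannot be estimated directly — relative risk is not valid here. The odds ratio is the appropriate measure.
OR = (a·d)/(b·c) = (755 × 1867) / (1842 × 91) = 1409585 / 167622 = 8.40931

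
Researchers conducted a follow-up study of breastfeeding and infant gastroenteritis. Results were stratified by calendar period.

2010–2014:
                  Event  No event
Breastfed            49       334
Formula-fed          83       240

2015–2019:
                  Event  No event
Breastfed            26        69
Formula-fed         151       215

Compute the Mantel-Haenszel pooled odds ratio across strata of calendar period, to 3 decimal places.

OR_MH = Σ(aᵢdᵢ/nᵢ) / Σ(bᵢcᵢ/nᵢ), where nᵢ is the stratum total.
Stratum 1 (2010–2014): n = 706; a·d/n = 49·240/706 = 16.6572; b·c/n = 334·83/706 = 39.2663
Stratum 2 (2015–2019): n = 461; a·d/n = 26·215/461 = 12.1258; b·c/n = 69·151/461 = 22.6009
OR_MH = (16.6572 + 12.1258) / (39.2663 + 22.6009) = 28.7830 / 61.8672 = 0.46524

0.465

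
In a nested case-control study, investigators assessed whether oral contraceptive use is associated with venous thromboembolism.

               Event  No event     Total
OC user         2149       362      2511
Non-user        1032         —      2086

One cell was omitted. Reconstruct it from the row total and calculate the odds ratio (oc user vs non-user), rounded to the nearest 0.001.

6.063

The missing cell is in the unexposed row: 2086 − 1032 = 1054.
So a = 2149, b = 362, c = 1032, d = 1054.
OR = (a·d)/(b·c) = (2149 × 1054) / (362 × 1032) = 2265046 / 373584 = 6.06302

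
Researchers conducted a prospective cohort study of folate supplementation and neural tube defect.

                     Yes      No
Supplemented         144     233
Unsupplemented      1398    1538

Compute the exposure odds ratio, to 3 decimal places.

0.680

Cells: a = 144, b = 233, c = 1398, d = 1538.
OR = (a·d)/(b·c) = (144 × 1538) / (233 × 1398) = 221472 / 325734 = 0.67992
Exposure is associated with lower odds of neural tube defect (OR = 0.68 < 1).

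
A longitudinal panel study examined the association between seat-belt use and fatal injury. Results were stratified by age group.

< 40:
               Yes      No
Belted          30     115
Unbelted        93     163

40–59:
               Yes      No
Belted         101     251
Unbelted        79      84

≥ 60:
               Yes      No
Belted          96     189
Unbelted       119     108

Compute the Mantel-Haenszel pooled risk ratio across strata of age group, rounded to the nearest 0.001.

0.609

RR_MH = Σ(aᵢ·n₀ᵢ/nᵢ) / Σ(cᵢ·n₁ᵢ/nᵢ), with n₁ᵢ = aᵢ+bᵢ (exposed), n₀ᵢ = cᵢ+dᵢ (unexposed), nᵢ = n₁ᵢ+n₀ᵢ.
Stratum 1 (< 40): n₁ = 145, n₀ = 256, n = 401; a·n₀/n = 30·256/401 = 19.1521; c·n₁/n = 93·145/401 = 33.6284
Stratum 2 (40–59): n₁ = 352, n₀ = 163, n = 515; a·n₀/n = 101·163/515 = 31.9670; c·n₁/n = 79·352/515 = 53.9961
Stratum 3 (≥ 60): n₁ = 285, n₀ = 227, n = 512; a·n₀/n = 96·227/512 = 42.5625; c·n₁/n = 119·285/512 = 66.2402
RR_MH = (19.1521 + 31.9670 + 42.5625) / (33.6284 + 53.9961 + 66.2402) = 93.6816 / 153.8648 = 0.60886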